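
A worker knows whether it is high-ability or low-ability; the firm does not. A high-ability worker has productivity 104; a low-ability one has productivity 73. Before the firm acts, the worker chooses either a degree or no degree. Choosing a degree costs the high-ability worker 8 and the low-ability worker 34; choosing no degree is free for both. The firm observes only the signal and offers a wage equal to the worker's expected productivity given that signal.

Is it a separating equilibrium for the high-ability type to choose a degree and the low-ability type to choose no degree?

Under separation the firm infers type exactly: degree → high-ability (pays 104), no degree → low-ability (pays 73).
High-ability: degree gives 104 − 8 = 96; no degree gives 73 − 0 = 73. No deviation. ✓
Low-ability: no degree gives 73 − 0 = 73; degree gives 104 − 34 = 70. No deviation. ✓
Neither type gains from mimicking the other.

Yes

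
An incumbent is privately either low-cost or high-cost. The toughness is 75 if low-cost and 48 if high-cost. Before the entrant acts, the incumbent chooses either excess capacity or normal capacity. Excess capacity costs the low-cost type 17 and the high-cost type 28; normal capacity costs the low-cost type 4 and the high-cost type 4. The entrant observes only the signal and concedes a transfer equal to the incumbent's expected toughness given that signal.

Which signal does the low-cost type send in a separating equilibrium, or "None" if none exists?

Try low-cost → excess capacity, high-cost → normal capacity:
  Under separation the entrant infers type exactly: excess capacity → low-cost (pays 75), normal capacity → high-cost (pays 48).
  Low-cost: excess capacity gives 75 − 17 = 58; normal capacity gives 48 − 4 = 44. No deviation. ✓
  High-cost: normal capacity gives 48 − 4 = 44; excess capacity gives 75 − 28 = 47. Would deviate. ✗
Try low-cost → normal capacity, high-cost → excess capacity:
  Under separation the entrant infers type exactly: normal capacity → low-cost (pays 75), excess capacity → high-cost (pays 48).
  Low-cost: normal capacity gives 75 − 4 = 71; excess capacity gives 48 − 17 = 31. No deviation. ✓
  High-cost: excess capacity gives 48 − 28 = 20; normal capacity gives 75 − 4 = 71. Would deviate. ✗
Neither assignment is incentive-compatible.

None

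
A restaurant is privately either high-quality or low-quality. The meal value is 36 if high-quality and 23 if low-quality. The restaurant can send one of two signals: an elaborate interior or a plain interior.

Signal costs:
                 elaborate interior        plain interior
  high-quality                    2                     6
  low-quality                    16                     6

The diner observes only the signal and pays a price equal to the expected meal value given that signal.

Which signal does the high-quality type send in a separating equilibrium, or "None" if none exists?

None

Try high-quality → elaborate interior, low-quality → plain interior:
  If types separate, elaborate interior earns payment 36 and plain interior earns 23.
  High-quality: elaborate interior gives 36 − 2 = 34; plain interior gives 23 − 6 = 17. No deviation. ✓
  Low-quality: plain interior gives 23 − 6 = 17; elaborate interior gives 36 − 16 = 20. Would deviate. ✗
Try high-quality → plain interior, low-quality → elaborate interior:
  If types separate, plain interior earns payment 36 and elaborate interior earns 23.
  High-quality: plain interior gives 36 − 6 = 30; elaborate interior gives 23 − 2 = 21. No deviation. ✓
  Low-quality: elaborate interior gives 23 − 16 = 7; plain interior gives 36 − 6 = 30. Would deviate. ✗
Neither assignment is incentive-compatible.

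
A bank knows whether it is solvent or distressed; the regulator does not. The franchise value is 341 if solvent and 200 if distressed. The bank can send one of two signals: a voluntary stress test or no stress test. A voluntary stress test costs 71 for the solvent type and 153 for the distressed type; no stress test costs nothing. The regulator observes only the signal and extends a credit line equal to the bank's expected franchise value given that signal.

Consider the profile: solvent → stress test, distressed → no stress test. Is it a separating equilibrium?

Yes

Under separation the regulator infers type exactly: stress test → solvent (pays 341), no stress test → distressed (pays 200).
Solvent: stress test gives 341 − 71 = 270; no stress test gives 200 − 0 = 200. No deviation. ✓
Distressed: no stress test gives 200 − 0 = 200; stress test gives 341 − 153 = 188. No deviation. ✓
Both incentive constraints hold.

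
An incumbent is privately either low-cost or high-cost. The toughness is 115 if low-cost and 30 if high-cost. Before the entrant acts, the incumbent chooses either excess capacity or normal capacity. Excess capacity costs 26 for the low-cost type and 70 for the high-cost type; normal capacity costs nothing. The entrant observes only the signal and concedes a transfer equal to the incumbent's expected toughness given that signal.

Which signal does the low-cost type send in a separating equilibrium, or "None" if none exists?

None

Try low-cost → excess capacity, high-cost → normal capacity:
  Under separation the entrant infers type exactly: excess capacity → low-cost (pays 115), normal capacity → high-cost (pays 30).
  Low-cost: excess capacity gives 115 − 26 = 89; normal capacity gives 30 − 0 = 30. No deviation. ✓
  High-cost: normal capacity gives 30 − 0 = 30; excess capacity gives 115 − 70 = 45. Would deviate. ✗
Try low-cost → normal capacity, high-cost → excess capacity:
  Under separation the entrant infers type exactly: normal capacity → low-cost (pays 115), excess capacity → high-cost (pays 30).
  Low-cost: normal capacity gives 115 − 0 = 115; excess capacity gives 30 − 26 = 4. No deviation. ✓
  High-cost: excess capacity gives 30 − 70 = -40; normal capacity gives 115 − 0 = 115. Would deviate. ✗
Neither assignment is incentive-compatible.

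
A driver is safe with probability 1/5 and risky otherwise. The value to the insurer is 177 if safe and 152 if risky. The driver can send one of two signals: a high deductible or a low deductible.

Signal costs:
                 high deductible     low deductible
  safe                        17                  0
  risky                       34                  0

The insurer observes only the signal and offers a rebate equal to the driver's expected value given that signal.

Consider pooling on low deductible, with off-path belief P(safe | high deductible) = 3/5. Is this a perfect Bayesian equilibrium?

At the pooled signal (low deductible) the insurer holds the prior 1/5 and pays 1/5·177 + 4/5·152 = 157. Off-path (high deductible) belief 3/5 gives 3/5·177 + 2/5·152 = 167.
Safe: low deductible gives 157 − 0 = 157; high deductible gives 167 − 17 = 150. Stays. ✓
Risky: low deductible gives 157 − 0 = 157; high deductible gives 167 − 34 = 133. Stays. ✓

Yes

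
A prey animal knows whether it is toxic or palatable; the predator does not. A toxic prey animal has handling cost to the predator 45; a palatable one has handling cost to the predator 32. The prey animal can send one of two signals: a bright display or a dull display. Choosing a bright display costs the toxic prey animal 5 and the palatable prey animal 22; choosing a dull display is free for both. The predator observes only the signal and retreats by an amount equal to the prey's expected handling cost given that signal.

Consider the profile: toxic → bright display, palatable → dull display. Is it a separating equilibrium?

Yes

If types separate, bright display earns payment 45 and dull display earns 32.
Toxic: bright display gives 45 − 5 = 40; dull display gives 32 − 0 = 32. No deviation. ✓
Palatable: dull display gives 32 − 0 = 32; bright display gives 45 − 22 = 23. No deviation. ✓
Neither type gains from mimicking the other.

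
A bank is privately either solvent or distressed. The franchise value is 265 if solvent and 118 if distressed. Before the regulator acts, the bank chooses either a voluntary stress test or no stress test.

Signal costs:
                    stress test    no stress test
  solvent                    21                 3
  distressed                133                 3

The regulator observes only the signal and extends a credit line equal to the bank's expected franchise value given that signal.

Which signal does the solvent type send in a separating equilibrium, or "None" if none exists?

Try solvent → stress test, distressed → no stress test:
  If types separate, stress test earns payment 265 and no stress test earns 118.
  Solvent: stress test gives 265 − 21 = 244; no stress test gives 118 − 3 = 115. No deviation. ✓
  Distressed: no stress test gives 118 − 3 = 115; stress test gives 265 − 133 = 132. Would deviate. ✗
Try solvent → no stress test, distressed → stress test:
  If types separate, no stress test earns payment 265 and stress test earns 118.
  Solvent: no stress test gives 265 − 3 = 262; stress test gives 118 − 21 = 97. No deviation. ✓
  Distressed: stress test gives 118 − 133 = -15; no stress test gives 265 − 3 = 262. Would deviate. ✗
Neither assignment is incentive-compatible.

None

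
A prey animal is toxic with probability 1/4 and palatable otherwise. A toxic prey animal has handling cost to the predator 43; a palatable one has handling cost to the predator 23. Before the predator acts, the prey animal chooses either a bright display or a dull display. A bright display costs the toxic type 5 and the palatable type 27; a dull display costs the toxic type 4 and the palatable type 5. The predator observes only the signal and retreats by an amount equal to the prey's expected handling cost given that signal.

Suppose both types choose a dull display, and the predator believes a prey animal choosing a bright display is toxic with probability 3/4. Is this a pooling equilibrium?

No

At the pooled signal (dull display) the predator holds the prior 1/4 and pays 1/4·43 + 3/4·23 = 28. Off-path (bright display) belief 3/4 gives 3/4·43 + 1/4·23 = 38.
Toxic: dull display gives 28 − 4 = 24; bright display gives 38 − 5 = 33. Deviates. ✗
Palatable: dull display gives 28 − 5 = 23; bright display gives 38 − 27 = 11. Stays. ✓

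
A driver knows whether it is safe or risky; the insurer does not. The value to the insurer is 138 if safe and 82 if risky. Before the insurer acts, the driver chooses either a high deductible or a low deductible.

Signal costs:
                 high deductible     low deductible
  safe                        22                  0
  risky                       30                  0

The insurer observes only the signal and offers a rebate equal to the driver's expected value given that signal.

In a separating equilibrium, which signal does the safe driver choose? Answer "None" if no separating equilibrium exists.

None

Try safe → high deductible, risky → low deductible:
  If types separate, high deductible earns payment 138 and low deductible earns 82.
  Safe: high deductible gives 138 − 22 = 116; low deductible gives 82 − 0 = 82. No deviation. ✓
  Risky: low deductible gives 82 − 0 = 82; high deductible gives 138 − 30 = 108. Would deviate. ✗
Try safe → low deductible, risky → high deductible:
  If types separate, low deductible earns payment 138 and high deductible earns 82.
  Safe: low deductible gives 138 − 0 = 138; high deductible gives 82 − 22 = 60. No deviation. ✓
  Risky: high deductible gives 82 − 30 = 52; low deductible gives 138 − 0 = 138. Would deviate. ✗
Neither assignment is incentive-compatible.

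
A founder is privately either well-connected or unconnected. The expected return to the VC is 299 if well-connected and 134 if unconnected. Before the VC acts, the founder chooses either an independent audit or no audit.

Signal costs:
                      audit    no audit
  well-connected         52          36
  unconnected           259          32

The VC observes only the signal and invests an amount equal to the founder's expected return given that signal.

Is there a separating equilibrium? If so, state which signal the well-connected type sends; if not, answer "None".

Try well-connected → audit, unconnected → no audit:
  Under separation the VC infers type exactly: audit → well-connected (pays 299), no audit → unconnected (pays 134).
  Well-connected: audit gives 299 − 52 = 247; no audit gives 134 − 36 = 98. No deviation. ✓
  Unconnected: no audit gives 134 − 32 = 102; audit gives 299 − 259 = 40. No deviation. ✓
Both hold — the well-connected type sends audit.

audit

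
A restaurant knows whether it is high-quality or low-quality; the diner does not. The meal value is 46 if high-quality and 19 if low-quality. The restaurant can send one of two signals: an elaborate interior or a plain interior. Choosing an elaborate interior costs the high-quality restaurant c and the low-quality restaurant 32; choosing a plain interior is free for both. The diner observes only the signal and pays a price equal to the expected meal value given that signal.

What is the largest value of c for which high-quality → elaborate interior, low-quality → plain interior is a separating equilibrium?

Under separation: elaborate interior → high-quality (pays 46); plain interior → low-quality (pays 19).
Low-quality: 19 − 0 = 19 ≥ 46 − 32 = 14. Holds regardless of c. ✓
High-quality: 46 − c ≥ 19 − 0, so c ≤ 46 − 19 = 27.

27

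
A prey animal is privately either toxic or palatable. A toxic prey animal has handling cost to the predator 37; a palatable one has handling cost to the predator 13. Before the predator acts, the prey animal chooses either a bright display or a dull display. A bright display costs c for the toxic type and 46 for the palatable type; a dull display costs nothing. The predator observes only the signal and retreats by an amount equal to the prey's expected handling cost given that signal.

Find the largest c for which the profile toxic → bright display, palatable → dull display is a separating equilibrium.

Under separation: bright display → toxic (pays 37); dull display → palatable (pays 13).
Palatable: 13 − 0 = 13 ≥ 37 − 46 = -9. Holds regardless of c. ✓
Toxic: 37 − c ≥ 13 − 0, so c ≤ 37 − 13 = 24.

24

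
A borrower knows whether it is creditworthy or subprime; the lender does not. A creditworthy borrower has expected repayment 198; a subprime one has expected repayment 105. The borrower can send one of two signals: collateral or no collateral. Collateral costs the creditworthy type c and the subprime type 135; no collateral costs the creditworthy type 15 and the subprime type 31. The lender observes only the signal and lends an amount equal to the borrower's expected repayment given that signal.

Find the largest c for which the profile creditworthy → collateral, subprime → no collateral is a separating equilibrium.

108

Under separation: collateral → creditworthy (pays 198); no collateral → subprime (pays 105).
Subprime: 105 − 31 = 74 ≥ 198 − 135 = 63. Holds regardless of c. ✓
Creditworthy: 198 − c ≥ 105 − 15, so c ≤ 198 − 90 = 108.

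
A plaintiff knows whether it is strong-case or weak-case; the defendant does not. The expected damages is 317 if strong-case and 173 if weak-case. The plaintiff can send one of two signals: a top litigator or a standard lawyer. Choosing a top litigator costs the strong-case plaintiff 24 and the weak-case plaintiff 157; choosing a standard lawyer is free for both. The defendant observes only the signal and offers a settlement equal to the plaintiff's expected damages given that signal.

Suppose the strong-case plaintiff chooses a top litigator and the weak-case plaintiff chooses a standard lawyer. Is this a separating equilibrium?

Yes

If types separate, top litigator earns payment 317 and standard lawyer earns 173.
Strong-case: top litigator gives 317 − 24 = 293; standard lawyer gives 173 − 0 = 173. No deviation. ✓
Weak-case: standard lawyer gives 173 − 0 = 173; top litigator gives 317 − 157 = 160. No deviation. ✓
Both incentive constraints hold.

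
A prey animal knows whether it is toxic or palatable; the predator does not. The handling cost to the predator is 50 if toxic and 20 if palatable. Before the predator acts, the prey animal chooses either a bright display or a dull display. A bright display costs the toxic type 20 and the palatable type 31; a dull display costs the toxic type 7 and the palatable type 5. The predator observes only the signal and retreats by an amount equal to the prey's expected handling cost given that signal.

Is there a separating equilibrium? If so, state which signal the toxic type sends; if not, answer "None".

None

Try toxic → bright display, palatable → dull display:
  If types separate, bright display earns payment 50 and dull display earns 20.
  Toxic: bright display gives 50 − 20 = 30; dull display gives 20 − 7 = 13. No deviation. ✓
  Palatable: dull display gives 20 − 5 = 15; bright display gives 50 − 31 = 19. Would deviate. ✗
Try toxic → dull display, palatable → bright display:
  If types separate, dull display earns payment 50 and bright display earns 20.
  Toxic: dull display gives 50 − 7 = 43; bright display gives 20 − 20 = 0. No deviation. ✓
  Palatable: bright display gives 20 − 31 = -11; dull display gives 50 − 5 = 45. Would deviate. ✗
Neither assignment is incentive-compatible.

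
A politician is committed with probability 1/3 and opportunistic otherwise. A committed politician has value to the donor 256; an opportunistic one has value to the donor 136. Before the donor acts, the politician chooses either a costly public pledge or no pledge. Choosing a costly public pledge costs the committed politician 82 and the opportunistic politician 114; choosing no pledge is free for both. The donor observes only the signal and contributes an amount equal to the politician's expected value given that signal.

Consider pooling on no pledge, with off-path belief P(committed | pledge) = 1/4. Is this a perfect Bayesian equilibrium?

At the pooled signal (no pledge) the donor holds the prior 1/3 and pays 1/3·256 + 2/3·136 = 176. Off-path (pledge) belief 1/4 gives 1/4·256 + 3/4·136 = 166.
Committed: no pledge gives 176 − 0 = 176; pledge gives 166 − 82 = 84. Stays. ✓
Opportunistic: no pledge gives 176 − 0 = 176; pledge gives 166 − 114 = 52. Stays. ✓

Yes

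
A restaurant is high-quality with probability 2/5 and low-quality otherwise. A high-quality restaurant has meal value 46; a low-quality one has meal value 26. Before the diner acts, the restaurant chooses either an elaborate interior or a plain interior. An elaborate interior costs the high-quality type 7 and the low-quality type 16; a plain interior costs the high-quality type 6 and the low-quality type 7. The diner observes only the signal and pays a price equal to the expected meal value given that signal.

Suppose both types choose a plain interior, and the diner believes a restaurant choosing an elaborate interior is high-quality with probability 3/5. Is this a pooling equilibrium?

On the equilibrium path (plain interior) the diner holds the prior 2/5 and pays 2/5·46 + 3/5·26 = 34. Off-path (elaborate interior) belief 3/5 gives 3/5·46 + 2/5·26 = 38.
High-quality: plain interior gives 34 − 6 = 28; elaborate interior gives 38 − 7 = 31. Deviates. ✗
Low-quality: plain interior gives 34 − 7 = 27; elaborate interior gives 38 − 16 = 22. Stays. ✓

No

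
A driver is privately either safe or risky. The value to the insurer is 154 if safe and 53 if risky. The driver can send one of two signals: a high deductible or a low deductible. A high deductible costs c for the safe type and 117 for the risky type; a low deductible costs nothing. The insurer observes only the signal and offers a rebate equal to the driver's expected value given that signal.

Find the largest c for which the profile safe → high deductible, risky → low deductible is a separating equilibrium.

Under separation: high deductible → safe (pays 154); low deductible → risky (pays 53).
Risky: 53 − 0 = 53 ≥ 154 − 117 = 37. Holds regardless of c. ✓
Safe: 154 − c ≥ 53 − 0, so c ≤ 154 − 53 = 101.

101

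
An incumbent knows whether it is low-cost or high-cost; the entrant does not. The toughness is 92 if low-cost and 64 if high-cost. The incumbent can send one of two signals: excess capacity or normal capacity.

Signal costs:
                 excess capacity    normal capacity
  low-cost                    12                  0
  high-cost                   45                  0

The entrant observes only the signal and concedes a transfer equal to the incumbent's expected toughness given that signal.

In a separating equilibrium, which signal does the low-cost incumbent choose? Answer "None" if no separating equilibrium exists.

excess capacity

Try low-cost → excess capacity, high-cost → normal capacity:
  Under separation the entrant infers type exactly: excess capacity → low-cost (pays 92), normal capacity → high-cost (pays 64).
  Low-cost: excess capacity gives 92 − 12 = 80; normal capacity gives 64 − 0 = 64. No deviation. ✓
  High-cost: normal capacity gives 64 − 0 = 64; excess capacity gives 92 − 45 = 47. No deviation. ✓
Both hold — the low-cost type sends excess capacity.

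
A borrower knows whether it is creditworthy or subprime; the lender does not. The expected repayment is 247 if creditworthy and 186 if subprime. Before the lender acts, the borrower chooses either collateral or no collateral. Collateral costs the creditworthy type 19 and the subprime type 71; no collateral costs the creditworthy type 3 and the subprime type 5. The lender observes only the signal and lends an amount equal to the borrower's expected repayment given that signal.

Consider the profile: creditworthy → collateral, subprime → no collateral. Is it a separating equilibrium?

If types separate, collateral earns payment 247 and no collateral earns 186.
Creditworthy: collateral gives 247 − 19 = 228; no collateral gives 186 − 3 = 183. No deviation. ✓
Subprime: no collateral gives 186 − 5 = 181; collateral gives 247 − 71 = 176. No deviation. ✓
Both incentive constraints hold.

Yes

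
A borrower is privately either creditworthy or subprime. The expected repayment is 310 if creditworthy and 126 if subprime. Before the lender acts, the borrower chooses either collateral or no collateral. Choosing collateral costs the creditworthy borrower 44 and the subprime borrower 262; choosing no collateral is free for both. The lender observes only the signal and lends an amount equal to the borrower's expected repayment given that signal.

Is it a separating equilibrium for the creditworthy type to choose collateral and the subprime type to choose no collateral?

Yes

Under separation the lender infers type exactly: collateral → creditworthy (pays 310), no collateral → subprime (pays 126).
Creditworthy: collateral gives 310 − 44 = 266; no collateral gives 126 − 0 = 126. No deviation. ✓
Subprime: no collateral gives 126 − 0 = 126; collateral gives 310 − 262 = 48. No deviation. ✓
Neither type gains from mimicking the other.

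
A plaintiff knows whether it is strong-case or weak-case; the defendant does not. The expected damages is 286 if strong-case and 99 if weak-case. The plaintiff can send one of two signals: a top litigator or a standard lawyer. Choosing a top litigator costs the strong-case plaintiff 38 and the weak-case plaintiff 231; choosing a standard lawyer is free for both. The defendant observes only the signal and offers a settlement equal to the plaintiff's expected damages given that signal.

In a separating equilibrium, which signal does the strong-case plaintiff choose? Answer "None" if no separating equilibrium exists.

Try strong-case → top litigator, weak-case → standard lawyer:
  Under separation the defendant infers type exactly: top litigator → strong-case (pays 286), standard lawyer → weak-case (pays 99).
  Strong-case: top litigator gives 286 − 38 = 248; standard lawyer gives 99 − 0 = 99. No deviation. ✓
  Weak-case: standard lawyer gives 99 − 0 = 99; top litigator gives 286 − 231 = 55. No deviation. ✓
Both hold — the strong-case type sends top litigator.

top litigator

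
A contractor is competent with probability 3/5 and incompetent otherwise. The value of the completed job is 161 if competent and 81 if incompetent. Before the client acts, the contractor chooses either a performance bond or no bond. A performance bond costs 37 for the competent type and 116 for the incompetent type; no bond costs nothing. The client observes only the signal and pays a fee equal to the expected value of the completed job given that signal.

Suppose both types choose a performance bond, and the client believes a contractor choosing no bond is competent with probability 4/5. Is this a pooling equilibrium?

At the pooled signal (bond) the client holds the prior 3/5 and pays 3/5·161 + 2/5·81 = 129. Off-path (no bond) belief 4/5 gives 4/5·161 + 1/5·81 = 145.
Competent: bond gives 129 − 37 = 92; no bond gives 145 − 0 = 145. Deviates. ✗
Incompetent: bond gives 129 − 116 = 13; no bond gives 145 − 0 = 145. Deviates. ✗

No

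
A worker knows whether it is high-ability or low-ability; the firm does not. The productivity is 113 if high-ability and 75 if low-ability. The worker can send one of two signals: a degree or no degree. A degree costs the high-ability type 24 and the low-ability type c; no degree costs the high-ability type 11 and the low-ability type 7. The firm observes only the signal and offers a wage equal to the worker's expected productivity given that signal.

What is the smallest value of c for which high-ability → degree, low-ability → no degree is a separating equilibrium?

Under separation: degree → high-ability (pays 113); no degree → low-ability (pays 75).
High-ability: 113 − 24 = 89 ≥ 75 − 11 = 64. Holds regardless of c. ✓
Low-ability: 75 − 7 ≥ 113 − c, so c ≥ 113 − 68 = 45.

45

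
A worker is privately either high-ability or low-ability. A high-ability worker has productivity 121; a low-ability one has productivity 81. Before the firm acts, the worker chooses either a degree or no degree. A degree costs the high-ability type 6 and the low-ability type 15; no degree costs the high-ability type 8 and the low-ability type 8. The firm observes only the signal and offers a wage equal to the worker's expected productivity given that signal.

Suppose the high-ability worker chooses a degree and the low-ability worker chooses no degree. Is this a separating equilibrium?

No

Under separation the firm infers type exactly: degree → high-ability (pays 121), no degree → low-ability (pays 81).
High-ability: degree gives 121 − 6 = 115; no degree gives 81 − 8 = 73. No deviation. ✓
Low-ability: no degree gives 81 − 8 = 73; degree gives 121 − 15 = 106. Would deviate. ✗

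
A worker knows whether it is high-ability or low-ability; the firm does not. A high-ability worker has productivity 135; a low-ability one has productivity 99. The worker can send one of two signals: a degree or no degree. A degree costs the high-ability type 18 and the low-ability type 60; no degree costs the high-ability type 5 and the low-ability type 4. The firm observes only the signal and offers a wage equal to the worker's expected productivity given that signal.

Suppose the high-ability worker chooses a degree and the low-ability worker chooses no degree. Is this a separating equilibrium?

Yes

If types separate, degree earns payment 135 and no degree earns 99.
High-ability: degree gives 135 − 18 = 117; no degree gives 99 − 5 = 94. No deviation. ✓
Low-ability: no degree gives 99 − 4 = 95; degree gives 135 − 60 = 75. No deviation. ✓
Neither type gains from mimicking the other.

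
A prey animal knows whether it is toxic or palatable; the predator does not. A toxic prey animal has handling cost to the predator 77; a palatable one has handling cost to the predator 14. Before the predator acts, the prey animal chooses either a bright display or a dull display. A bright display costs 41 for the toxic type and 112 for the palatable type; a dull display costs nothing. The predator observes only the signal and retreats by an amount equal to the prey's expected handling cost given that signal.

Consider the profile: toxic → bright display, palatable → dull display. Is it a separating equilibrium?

Yes

If types separate, bright display earns payment 77 and dull display earns 14.
Toxic: bright display gives 77 − 41 = 36; dull display gives 14 − 0 = 14. No deviation. ✓
Palatable: dull display gives 14 − 0 = 14; bright display gives 77 − 112 = -35. No deviation. ✓
Both incentive constraints hold.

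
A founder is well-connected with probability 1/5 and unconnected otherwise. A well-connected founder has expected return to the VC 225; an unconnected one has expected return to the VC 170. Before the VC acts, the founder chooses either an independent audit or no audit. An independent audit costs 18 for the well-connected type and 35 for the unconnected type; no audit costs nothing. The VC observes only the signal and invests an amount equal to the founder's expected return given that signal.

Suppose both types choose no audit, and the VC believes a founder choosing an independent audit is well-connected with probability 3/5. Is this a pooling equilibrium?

No

On the equilibrium path (no audit) the VC holds the prior 1/5 and pays 1/5·225 + 4/5·170 = 181. Off-path (audit) belief 3/5 gives 3/5·225 + 2/5·170 = 203.
Well-connected: no audit gives 181 − 0 = 181; audit gives 203 − 18 = 185. Deviates. ✗
Unconnected: no audit gives 181 − 0 = 181; audit gives 203 − 35 = 168. Stays. ✓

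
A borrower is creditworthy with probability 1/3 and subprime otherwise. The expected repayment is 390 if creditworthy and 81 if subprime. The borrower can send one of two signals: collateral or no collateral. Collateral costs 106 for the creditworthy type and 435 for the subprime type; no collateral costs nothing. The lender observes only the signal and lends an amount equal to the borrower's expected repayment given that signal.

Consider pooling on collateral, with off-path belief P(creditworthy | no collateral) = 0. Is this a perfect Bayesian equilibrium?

On the equilibrium path (collateral) the lender holds the prior 1/3 and pays 1/3·390 + 2/3·81 = 184. Off-path (no collateral) belief 0 gives 0·390 + 1·81 = 81.
Creditworthy: collateral gives 184 − 106 = 78; no collateral gives 81 − 0 = 81. Deviates. ✗
Subprime: collateral gives 184 − 435 = -251; no collateral gives 81 − 0 = 81. Deviates. ✗

No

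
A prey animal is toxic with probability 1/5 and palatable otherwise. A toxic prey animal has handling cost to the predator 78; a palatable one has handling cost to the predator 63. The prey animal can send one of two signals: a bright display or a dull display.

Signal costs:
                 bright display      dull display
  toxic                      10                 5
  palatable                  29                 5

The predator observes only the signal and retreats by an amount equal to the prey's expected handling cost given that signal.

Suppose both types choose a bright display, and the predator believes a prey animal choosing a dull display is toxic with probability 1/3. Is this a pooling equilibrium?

No

On the equilibrium path (bright display) the predator holds the prior 1/5 and pays 1/5·78 + 4/5·63 = 66. Off-path (dull display) belief 1/3 gives 1/3·78 + 2/3·63 = 68.
Toxic: bright display gives 66 − 10 = 56; dull display gives 68 − 5 = 63. Deviates. ✗
Palatable: bright display gives 66 − 29 = 37; dull display gives 68 − 5 = 63. Deviates. ✗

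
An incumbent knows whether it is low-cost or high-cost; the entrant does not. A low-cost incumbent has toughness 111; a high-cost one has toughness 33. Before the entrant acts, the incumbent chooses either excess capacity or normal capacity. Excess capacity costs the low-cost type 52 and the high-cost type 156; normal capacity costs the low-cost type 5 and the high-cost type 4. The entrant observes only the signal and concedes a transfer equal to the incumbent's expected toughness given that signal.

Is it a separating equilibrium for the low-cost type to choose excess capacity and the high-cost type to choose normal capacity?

Yes

If types separate, excess capacity earns payment 111 and normal capacity earns 33.
Low-cost: excess capacity gives 111 − 52 = 59; normal capacity gives 33 − 5 = 28. No deviation. ✓
High-cost: normal capacity gives 33 − 4 = 29; excess capacity gives 111 − 156 = -45. No deviation. ✓
Neither type gains from mimicking the other.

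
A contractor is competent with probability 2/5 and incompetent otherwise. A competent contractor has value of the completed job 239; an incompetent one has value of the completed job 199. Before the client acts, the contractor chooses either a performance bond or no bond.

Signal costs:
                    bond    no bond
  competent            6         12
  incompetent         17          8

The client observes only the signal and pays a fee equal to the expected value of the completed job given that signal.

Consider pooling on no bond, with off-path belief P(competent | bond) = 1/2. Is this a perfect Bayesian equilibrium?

No

At the pooled signal (no bond) the client holds the prior 2/5 and pays 2/5·239 + 3/5·199 = 215. Off-path (bond) belief 1/2 gives 1/2·239 + 1/2·199 = 219.
Competent: no bond gives 215 − 12 = 203; bond gives 219 − 6 = 213. Deviates. ✗
Incompetent: no bond gives 215 − 8 = 207; bond gives 219 − 17 = 202. Stays. ✓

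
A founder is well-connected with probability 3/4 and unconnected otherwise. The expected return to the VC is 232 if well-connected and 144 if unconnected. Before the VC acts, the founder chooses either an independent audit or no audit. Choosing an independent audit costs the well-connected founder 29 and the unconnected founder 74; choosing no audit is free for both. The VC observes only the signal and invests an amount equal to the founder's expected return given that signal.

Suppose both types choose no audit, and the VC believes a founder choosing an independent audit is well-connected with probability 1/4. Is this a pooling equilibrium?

Yes

On the equilibrium path (no audit) the VC holds the prior 3/4 and pays 3/4·232 + 1/4·144 = 210. Off-path (audit) belief 1/4 gives 1/4·232 + 3/4·144 = 166.
Well-connected: no audit gives 210 − 0 = 210; audit gives 166 − 29 = 137. Stays. ✓
Unconnected: no audit gives 210 − 0 = 210; audit gives 166 − 74 = 92. Stays. ✓
Beliefs are Bayes-consistent on-path and both types best-respond.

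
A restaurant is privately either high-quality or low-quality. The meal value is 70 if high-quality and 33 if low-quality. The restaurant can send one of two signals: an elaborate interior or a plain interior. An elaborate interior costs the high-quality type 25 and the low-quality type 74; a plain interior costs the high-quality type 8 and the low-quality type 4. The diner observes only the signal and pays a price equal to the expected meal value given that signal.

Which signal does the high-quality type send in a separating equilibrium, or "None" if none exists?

elaborate interior

Try high-quality → elaborate interior, low-quality → plain interior:
  If types separate, elaborate interior earns payment 70 and plain interior earns 33.
  High-quality: elaborate interior gives 70 − 25 = 45; plain interior gives 33 − 8 = 25. No deviation. ✓
  Low-quality: plain interior gives 33 − 4 = 29; elaborate interior gives 70 − 74 = -4. No deviation. ✓
Both hold — the high-quality type sends elaborate interior.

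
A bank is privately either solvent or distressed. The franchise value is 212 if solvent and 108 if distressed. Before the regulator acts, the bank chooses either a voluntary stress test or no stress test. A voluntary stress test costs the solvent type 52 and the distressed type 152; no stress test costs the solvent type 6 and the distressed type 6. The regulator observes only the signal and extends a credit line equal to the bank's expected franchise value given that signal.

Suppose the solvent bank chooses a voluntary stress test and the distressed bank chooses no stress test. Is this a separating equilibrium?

Yes

If types separate, stress test earns payment 212 and no stress test earns 108.
Solvent: stress test gives 212 − 52 = 160; no stress test gives 108 − 6 = 102. No deviation. ✓
Distressed: no stress test gives 108 − 6 = 102; stress test gives 212 − 152 = 60. No deviation. ✓
Both incentive constraints hold.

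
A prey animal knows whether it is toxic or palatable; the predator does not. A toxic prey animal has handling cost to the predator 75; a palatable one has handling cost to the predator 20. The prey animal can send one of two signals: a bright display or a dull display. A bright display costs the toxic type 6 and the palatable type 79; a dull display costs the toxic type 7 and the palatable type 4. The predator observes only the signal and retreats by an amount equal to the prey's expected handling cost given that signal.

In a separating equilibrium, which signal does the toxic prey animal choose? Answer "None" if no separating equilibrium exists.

Try toxic → bright display, palatable → dull display:
  Under separation the predator infers type exactly: bright display → toxic (pays 75), dull display → palatable (pays 20).
  Toxic: bright display gives 75 − 6 = 69; dull display gives 20 − 7 = 13. No deviation. ✓
  Palatable: dull display gives 20 − 4 = 16; bright display gives 75 − 79 = -4. No deviation. ✓
Both hold — the toxic type sends bright display.

bright display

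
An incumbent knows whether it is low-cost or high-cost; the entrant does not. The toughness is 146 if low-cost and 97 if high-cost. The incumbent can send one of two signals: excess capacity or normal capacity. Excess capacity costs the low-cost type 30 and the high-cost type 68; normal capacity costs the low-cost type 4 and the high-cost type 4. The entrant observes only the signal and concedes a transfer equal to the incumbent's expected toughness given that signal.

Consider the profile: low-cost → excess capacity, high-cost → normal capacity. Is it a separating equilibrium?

Yes

Under separation the entrant infers type exactly: excess capacity → low-cost (pays 146), normal capacity → high-cost (pays 97).
Low-cost: excess capacity gives 146 − 30 = 116; normal capacity gives 97 − 4 = 93. No deviation. ✓
High-cost: normal capacity gives 97 − 4 = 93; excess capacity gives 146 − 68 = 78. No deviation. ✓
Neither type gains from mimicking the other.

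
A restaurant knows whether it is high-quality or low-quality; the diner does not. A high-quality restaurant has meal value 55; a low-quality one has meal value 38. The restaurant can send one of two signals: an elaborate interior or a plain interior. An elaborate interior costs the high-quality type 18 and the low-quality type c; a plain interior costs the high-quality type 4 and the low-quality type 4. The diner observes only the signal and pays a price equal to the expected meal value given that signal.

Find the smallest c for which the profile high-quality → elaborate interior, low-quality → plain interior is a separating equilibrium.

21

Under separation: elaborate interior → high-quality (pays 55); plain interior → low-quality (pays 38).
High-quality: 55 − 18 = 37 ≥ 38 − 4 = 34. Holds regardless of c. ✓
Low-quality: 38 − 4 ≥ 55 − c, so c ≥ 55 − 34 = 21.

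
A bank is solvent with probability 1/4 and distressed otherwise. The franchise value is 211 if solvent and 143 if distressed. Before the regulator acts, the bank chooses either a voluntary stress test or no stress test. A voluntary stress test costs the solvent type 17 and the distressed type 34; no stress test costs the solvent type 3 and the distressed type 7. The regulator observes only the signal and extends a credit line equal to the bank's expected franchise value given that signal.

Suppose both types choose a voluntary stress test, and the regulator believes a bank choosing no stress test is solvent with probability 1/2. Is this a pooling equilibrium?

At the pooled signal (stress test) the regulator holds the prior 1/4 and pays 1/4·211 + 3/4·143 = 160. Off-path (no stress test) belief 1/2 gives 1/2·211 + 1/2·143 = 177.
Solvent: stress test gives 160 − 17 = 143; no stress test gives 177 − 3 = 174. Deviates. ✗
Distressed: stress test gives 160 − 34 = 126; no stress test gives 177 − 7 = 170. Deviates. ✗

No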